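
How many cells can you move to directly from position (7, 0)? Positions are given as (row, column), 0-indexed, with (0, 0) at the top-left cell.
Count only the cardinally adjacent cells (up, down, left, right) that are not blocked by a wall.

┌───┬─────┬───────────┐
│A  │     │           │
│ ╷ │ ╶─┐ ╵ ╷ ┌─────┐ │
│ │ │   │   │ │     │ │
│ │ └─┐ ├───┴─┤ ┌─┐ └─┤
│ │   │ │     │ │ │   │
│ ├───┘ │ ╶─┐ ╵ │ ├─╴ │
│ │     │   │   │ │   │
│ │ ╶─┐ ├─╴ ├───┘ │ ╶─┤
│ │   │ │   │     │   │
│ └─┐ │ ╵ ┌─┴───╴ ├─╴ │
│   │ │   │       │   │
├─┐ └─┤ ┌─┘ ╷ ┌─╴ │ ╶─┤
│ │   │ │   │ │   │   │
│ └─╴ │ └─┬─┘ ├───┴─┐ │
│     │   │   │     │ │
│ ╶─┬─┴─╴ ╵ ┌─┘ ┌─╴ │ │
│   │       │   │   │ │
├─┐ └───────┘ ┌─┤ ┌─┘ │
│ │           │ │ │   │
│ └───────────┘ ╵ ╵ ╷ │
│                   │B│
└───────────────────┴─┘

Checking passable neighbors of (7, 0):
Neighbors: (6, 0), (8, 0), (7, 1)
Count: 3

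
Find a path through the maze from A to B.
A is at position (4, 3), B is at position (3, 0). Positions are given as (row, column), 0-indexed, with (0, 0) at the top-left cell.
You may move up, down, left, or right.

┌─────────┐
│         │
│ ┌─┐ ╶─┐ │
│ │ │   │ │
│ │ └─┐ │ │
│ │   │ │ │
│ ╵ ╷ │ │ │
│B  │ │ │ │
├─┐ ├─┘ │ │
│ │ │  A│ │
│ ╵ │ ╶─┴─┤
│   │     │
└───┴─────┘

Finding the shortest path from (4, 3) to (3, 0):
Path length: 10 steps
Directions: up → up → up → left → up → left → left → down → down → down

Solution:

┌─────────┐
│↓ ← ↰    │
│ ┌─┐ ╶─┐ │
│↓│ │↑ ↰│ │
│ │ └─┐ │ │
│↓│   │↑│ │
│ ╵ ╷ │ │ │
│B  │ │↑│ │
├─┐ ├─┘ │ │
│ │ │  A│ │
│ ╵ │ ╶─┴─┤
│   │     │
└───┴─────┘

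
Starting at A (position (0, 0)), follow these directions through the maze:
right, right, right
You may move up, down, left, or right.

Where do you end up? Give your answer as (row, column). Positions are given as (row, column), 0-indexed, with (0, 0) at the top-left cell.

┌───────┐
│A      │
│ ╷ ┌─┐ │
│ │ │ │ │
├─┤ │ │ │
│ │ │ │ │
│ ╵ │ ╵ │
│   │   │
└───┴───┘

Following directions step by step:
Start: (0, 0)
  right: (0, 0) → (0, 1)
  right: (0, 1) → (0, 2)
  right: (0, 2) → (0, 3)
Final position: (0, 3)

Path taken:

┌───────┐
│A → → B│
│ ╷ ┌─┐ │
│ │ │ │ │
├─┤ │ │ │
│ │ │ │ │
│ ╵ │ ╵ │
│   │   │
└───┴───┘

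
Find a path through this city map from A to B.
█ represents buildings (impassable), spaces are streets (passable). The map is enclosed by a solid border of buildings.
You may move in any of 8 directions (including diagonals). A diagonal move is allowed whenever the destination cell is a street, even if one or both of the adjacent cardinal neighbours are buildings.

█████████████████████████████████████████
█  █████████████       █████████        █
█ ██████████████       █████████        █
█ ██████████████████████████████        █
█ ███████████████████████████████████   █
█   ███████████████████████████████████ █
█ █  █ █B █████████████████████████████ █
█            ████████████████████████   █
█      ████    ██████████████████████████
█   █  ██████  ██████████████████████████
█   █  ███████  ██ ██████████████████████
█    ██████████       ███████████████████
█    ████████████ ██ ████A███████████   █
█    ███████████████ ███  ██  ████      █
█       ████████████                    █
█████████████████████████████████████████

Finding the shortest path from A to B:
Movement: 8-directional
Path length: 18 steps
Directions: down-left → down-left → left → left → up-left → up → up-left → left → left → left → left → up-left → up-left → up-left → left → up-left → left → up-left

Solution:

█████████████████████████████████████████
█  █████████████       █████████        █
█ ██████████████       █████████        █
█ ██████████████████████████████        █
█ ███████████████████████████████████   █
█   ███████████████████████████████████ █
█ █  █ █B █████████████████████████████ █
█        ↖←  ████████████████████████   █
█      ████↖←  ██████████████████████████
█   █  ██████↖ ██████████████████████████
█   █  ███████↖ ██ ██████████████████████
█    ██████████↖←←←←  ███████████████████
█    ████████████ ██↖████A███████████   █
█    ███████████████↑███↙ ██  ████      █
█       ████████████ ↖←←                █
█████████████████████████████████████████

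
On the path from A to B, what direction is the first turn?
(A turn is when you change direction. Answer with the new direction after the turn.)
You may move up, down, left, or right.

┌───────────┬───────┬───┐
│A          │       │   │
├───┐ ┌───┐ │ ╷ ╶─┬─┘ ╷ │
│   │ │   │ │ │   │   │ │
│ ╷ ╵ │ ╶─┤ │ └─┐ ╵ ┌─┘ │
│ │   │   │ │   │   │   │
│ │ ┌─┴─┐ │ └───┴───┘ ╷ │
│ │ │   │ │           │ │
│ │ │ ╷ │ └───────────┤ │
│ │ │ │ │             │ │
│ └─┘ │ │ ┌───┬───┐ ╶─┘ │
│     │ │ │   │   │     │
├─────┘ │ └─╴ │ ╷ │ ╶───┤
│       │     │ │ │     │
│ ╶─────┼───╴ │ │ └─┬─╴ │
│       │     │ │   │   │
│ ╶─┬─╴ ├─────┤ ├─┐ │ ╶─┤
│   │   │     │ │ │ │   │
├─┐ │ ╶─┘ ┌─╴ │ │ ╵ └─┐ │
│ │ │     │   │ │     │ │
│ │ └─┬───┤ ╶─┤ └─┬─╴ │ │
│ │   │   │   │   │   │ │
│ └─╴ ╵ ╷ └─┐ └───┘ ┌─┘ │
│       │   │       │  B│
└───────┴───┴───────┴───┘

Directions: right, right, right, right, right, down, down, down, right, right, right, right, right, up, right, down, down, down, left, left, down, right, right, down, left, down, right, down, down, down
First turn direction: down

Solution:

┌───────────┬───────┬───┐
│A → → → → ↓│       │   │
├───┐ ┌───┐ │ ╷ ╶─┬─┘ ╷ │
│   │ │   │↓│ │   │   │ │
│ ╷ ╵ │ ╶─┤ │ └─┐ ╵ ┌─┘ │
│ │   │   │↓│   │   │↱ ↓│
│ │ ┌─┴─┐ │ └───┴───┘ ╷ │
│ │ │   │ │↳ → → → → ↑│↓│
│ │ │ ╷ │ └───────────┤ │
│ │ │ │ │             │↓│
│ └─┘ │ │ ┌───┬───┐ ╶─┘ │
│     │ │ │   │   │↓ ← ↲│
├─────┘ │ └─╴ │ ╷ │ ╶───┤
│       │     │ │ │↳ → ↓│
│ ╶─────┼───╴ │ │ └─┬─╴ │
│       │     │ │   │↓ ↲│
│ ╶─┬─╴ ├─────┤ ├─┐ │ ╶─┤
│   │   │     │ │ │ │↳ ↓│
├─┐ │ ╶─┘ ┌─╴ │ │ ╵ └─┐ │
│ │ │     │   │ │     │↓│
│ │ └─┬───┤ ╶─┤ └─┬─╴ │ │
│ │   │   │   │   │   │↓│
│ └─╴ ╵ ╷ └─┐ └───┘ ┌─┘ │
│       │   │       │  B│
└───────┴───┴───────┴───┘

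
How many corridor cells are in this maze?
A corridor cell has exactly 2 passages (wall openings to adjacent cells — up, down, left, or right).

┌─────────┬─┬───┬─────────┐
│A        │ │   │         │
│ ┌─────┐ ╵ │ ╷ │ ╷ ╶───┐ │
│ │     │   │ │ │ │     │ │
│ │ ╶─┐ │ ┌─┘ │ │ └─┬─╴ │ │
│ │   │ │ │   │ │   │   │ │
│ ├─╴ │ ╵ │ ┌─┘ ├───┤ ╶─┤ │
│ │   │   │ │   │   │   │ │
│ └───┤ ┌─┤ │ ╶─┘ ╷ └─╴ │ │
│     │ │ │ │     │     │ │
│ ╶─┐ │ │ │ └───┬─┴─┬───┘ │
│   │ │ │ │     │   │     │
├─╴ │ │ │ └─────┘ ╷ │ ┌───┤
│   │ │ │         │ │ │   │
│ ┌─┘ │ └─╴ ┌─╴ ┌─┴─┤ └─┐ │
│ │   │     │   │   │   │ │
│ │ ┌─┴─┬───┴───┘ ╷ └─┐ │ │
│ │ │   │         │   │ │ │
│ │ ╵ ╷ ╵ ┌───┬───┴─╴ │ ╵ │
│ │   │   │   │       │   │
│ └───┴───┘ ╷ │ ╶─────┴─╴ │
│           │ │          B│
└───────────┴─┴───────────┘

Counting cells with exactly 2 passages:
Total corridor cells: 127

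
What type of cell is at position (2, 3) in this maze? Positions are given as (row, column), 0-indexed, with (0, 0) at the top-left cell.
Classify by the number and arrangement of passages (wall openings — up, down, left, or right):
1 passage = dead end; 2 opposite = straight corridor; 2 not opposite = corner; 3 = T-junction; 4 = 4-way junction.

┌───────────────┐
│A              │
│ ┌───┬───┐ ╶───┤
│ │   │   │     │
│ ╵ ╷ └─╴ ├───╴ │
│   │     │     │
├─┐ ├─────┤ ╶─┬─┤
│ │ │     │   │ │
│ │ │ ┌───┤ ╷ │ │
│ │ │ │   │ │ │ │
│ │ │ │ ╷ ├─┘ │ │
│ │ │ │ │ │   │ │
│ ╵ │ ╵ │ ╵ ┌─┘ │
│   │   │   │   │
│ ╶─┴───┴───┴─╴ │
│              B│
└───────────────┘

Checking cell at (2, 3):
Number of passages: 2
Cell type: straight corridor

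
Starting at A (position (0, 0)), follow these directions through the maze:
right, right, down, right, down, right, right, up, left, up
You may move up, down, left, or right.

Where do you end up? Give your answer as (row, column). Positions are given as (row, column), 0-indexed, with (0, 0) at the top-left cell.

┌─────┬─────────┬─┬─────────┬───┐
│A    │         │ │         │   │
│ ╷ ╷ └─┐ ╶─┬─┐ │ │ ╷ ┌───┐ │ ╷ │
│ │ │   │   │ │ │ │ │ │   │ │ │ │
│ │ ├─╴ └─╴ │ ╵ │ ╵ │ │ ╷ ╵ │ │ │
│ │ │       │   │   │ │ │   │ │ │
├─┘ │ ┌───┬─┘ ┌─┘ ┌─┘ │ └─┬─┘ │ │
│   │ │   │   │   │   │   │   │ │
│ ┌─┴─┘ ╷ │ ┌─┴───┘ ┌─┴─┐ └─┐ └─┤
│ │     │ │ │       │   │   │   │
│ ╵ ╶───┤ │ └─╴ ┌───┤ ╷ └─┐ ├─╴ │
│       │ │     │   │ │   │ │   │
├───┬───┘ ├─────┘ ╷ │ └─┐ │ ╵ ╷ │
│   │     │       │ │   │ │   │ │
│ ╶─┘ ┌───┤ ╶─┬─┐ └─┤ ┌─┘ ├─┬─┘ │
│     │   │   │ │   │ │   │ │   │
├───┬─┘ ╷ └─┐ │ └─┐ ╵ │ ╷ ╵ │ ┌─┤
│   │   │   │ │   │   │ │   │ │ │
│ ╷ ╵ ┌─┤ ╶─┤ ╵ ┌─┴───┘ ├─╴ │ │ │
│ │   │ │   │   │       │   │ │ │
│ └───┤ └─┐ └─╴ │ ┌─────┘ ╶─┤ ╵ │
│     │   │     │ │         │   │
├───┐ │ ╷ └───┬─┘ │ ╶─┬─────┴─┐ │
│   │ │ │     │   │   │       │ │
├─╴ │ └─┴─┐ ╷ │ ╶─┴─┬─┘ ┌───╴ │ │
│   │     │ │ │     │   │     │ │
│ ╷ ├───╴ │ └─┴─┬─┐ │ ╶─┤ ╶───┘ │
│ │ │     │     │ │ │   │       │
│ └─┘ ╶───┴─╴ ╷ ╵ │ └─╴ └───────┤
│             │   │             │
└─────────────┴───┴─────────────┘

Following directions step by step:
Start: (0, 0)
  right: (0, 0) → (0, 1)
  right: (0, 1) → (0, 2)
  down: (0, 2) → (1, 2)
  right: (1, 2) → (1, 3)
  down: (1, 3) → (2, 3)
  right: (2, 3) → (2, 4)
  right: (2, 4) → (2, 5)
  up: (2, 5) → (1, 5)
  left: (1, 5) → (1, 4)
  up: (1, 4) → (0, 4)
Final position: (0, 4)

Path taken:

┌─────┬─────────┬─┬─────────┬───┐
│A → ↓│  B      │ │         │   │
│ ╷ ╷ └─┐ ╶─┬─┐ │ │ ╷ ┌───┐ │ ╷ │
│ │ │↳ ↓│↑ ↰│ │ │ │ │ │   │ │ │ │
│ │ ├─╴ └─╴ │ ╵ │ ╵ │ │ ╷ ╵ │ │ │
│ │ │  ↳ → ↑│   │   │ │ │   │ │ │
├─┘ │ ┌───┬─┘ ┌─┘ ┌─┘ │ └─┬─┘ │ │
│   │ │   │   │   │   │   │   │ │
│ ┌─┴─┘ ╷ │ ┌─┴───┘ ┌─┴─┐ └─┐ └─┤
│ │     │ │ │       │   │   │   │
│ ╵ ╶───┤ │ └─╴ ┌───┤ ╷ └─┐ ├─╴ │
│       │ │     │   │ │   │ │   │
├───┬───┘ ├─────┘ ╷ │ └─┐ │ ╵ ╷ │
│   │     │       │ │   │ │   │ │
│ ╶─┘ ┌───┤ ╶─┬─┐ └─┤ ┌─┘ ├─┬─┘ │
│     │   │   │ │   │ │   │ │   │
├───┬─┘ ╷ └─┐ │ └─┐ ╵ │ ╷ ╵ │ ┌─┤
│   │   │   │ │   │   │ │   │ │ │
│ ╷ ╵ ┌─┤ ╶─┤ ╵ ┌─┴───┘ ├─╴ │ │ │
│ │   │ │   │   │       │   │ │ │
│ └───┤ └─┐ └─╴ │ ┌─────┘ ╶─┤ ╵ │
│     │   │     │ │         │   │
├───┐ │ ╷ └───┬─┘ │ ╶─┬─────┴─┐ │
│   │ │ │     │   │   │       │ │
├─╴ │ └─┴─┐ ╷ │ ╶─┴─┬─┘ ┌───╴ │ │
│   │     │ │ │     │   │     │ │
│ ╷ ├───╴ │ └─┴─┬─┐ │ ╶─┤ ╶───┘ │
│ │ │     │     │ │ │   │       │
│ └─┘ ╶───┴─╴ ╷ ╵ │ └─╴ └───────┤
│             │   │             │
└─────────────┴───┴─────────────┘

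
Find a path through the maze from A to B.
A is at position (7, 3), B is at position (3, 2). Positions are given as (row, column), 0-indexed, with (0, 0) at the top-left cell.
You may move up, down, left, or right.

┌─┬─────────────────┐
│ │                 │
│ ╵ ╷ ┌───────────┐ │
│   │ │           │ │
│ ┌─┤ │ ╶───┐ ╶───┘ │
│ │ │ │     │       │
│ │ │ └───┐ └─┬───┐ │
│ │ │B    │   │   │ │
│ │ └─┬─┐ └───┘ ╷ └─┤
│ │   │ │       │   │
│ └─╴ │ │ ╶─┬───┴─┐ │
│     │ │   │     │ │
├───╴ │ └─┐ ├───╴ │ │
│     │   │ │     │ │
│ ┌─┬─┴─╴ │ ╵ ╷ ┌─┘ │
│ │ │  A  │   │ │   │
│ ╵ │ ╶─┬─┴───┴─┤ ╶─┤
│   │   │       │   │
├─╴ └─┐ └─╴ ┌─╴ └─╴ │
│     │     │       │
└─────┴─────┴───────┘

Finding the shortest path from (7, 3) to (3, 2):
Path length: 29 steps
Directions: left → down → right → down → right → right → up → right → right → down → right → right → up → left → up → right → up → up → up → left → up → left → down → left → left → left → up → left → left

Solution:

┌─┬─────────────────┐
│ │                 │
│ ╵ ╷ ┌───────────┐ │
│   │ │           │ │
│ ┌─┤ │ ╶───┐ ╶───┘ │
│ │ │ │     │       │
│ │ │ └───┐ └─┬───┐ │
│ │ │B ← ↰│   │↓ ↰│ │
│ │ └─┬─┐ └───┘ ╷ └─┤
│ │   │ │↑ ← ← ↲│↑ ↰│
│ └─╴ │ │ ╶─┬───┴─┐ │
│     │ │   │     │↑│
├───╴ │ └─┐ ├───╴ │ │
│     │   │ │     │↑│
│ ┌─┬─┴─╴ │ ╵ ╷ ┌─┘ │
│ │ │↓ A  │   │ │↱ ↑│
│ ╵ │ ╶─┬─┴───┴─┤ ╶─┤
│   │↳ ↓│  ↱ → ↓│↑ ↰│
├─╴ └─┐ └─╴ ┌─╴ └─╴ │
│     │↳ → ↑│  ↳ → ↑│
└─────┴─────┴───────┘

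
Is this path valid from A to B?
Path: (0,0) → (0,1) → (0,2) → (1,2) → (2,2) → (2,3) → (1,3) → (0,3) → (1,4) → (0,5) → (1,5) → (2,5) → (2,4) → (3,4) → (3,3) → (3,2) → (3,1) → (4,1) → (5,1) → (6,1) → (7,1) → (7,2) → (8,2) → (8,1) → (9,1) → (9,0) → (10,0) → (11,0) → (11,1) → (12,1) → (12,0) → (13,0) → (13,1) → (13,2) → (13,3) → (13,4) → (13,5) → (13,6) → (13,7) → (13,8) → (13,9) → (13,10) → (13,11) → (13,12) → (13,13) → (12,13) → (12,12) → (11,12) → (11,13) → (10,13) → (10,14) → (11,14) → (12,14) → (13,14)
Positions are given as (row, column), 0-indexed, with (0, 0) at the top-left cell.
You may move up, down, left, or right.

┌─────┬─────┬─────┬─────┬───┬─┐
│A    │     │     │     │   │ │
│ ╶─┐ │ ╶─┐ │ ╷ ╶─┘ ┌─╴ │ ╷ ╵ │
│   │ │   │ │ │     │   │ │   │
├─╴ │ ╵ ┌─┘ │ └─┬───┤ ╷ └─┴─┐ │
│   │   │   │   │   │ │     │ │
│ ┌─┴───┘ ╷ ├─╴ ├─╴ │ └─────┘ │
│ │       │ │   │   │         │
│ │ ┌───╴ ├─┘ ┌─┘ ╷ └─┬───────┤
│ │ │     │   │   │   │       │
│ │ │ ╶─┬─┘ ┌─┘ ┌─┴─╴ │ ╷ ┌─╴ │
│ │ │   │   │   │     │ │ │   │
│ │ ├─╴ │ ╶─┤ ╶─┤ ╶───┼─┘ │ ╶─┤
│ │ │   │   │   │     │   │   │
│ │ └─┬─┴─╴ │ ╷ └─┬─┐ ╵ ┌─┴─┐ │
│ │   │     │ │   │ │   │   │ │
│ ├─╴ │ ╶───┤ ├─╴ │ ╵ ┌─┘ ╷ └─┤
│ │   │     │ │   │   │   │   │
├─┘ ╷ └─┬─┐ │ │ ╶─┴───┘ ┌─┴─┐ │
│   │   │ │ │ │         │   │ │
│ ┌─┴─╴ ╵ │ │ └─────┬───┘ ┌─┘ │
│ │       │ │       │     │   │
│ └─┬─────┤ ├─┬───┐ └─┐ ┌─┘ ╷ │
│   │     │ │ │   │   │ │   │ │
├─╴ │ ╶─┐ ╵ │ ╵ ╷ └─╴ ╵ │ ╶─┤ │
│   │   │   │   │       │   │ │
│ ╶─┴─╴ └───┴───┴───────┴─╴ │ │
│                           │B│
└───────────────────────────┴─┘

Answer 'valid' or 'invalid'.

Checking path validity:
Result: Invalid move at step 8: cannot move from (0, 3) to (1, 4).

invalid

Correct solution:

┌─────┬─────┬─────┬─────┬───┬─┐
│A → ↓│↱ → ↓│     │     │   │ │
│ ╶─┐ │ ╶─┐ │ ╷ ╶─┘ ┌─╴ │ ╷ ╵ │
│   │↓│↑  │↓│ │     │   │ │   │
├─╴ │ ╵ ┌─┘ │ └─┬───┤ ╷ └─┴─┐ │
│   │↳ ↑│↓ ↲│   │   │ │     │ │
│ ┌─┴───┘ ╷ ├─╴ ├─╴ │ └─────┘ │
│ │↓ ← ← ↲│ │   │   │         │
│ │ ┌───╴ ├─┘ ┌─┘ ╷ └─┬───────┤
│ │↓│     │   │   │   │       │
│ │ │ ╶─┬─┘ ┌─┘ ┌─┴─╴ │ ╷ ┌─╴ │
│ │↓│   │   │   │     │ │ │   │
│ │ ├─╴ │ ╶─┤ ╶─┤ ╶───┼─┘ │ ╶─┤
│ │↓│   │   │   │     │   │   │
│ │ └─┬─┴─╴ │ ╷ └─┬─┐ ╵ ┌─┴─┐ │
│ │↳ ↓│     │ │   │ │   │   │ │
│ ├─╴ │ ╶───┤ ├─╴ │ ╵ ┌─┘ ╷ └─┤
│ │↓ ↲│     │ │   │   │   │   │
├─┘ ╷ └─┬─┐ │ │ ╶─┴───┘ ┌─┴─┐ │
│↓ ↲│   │ │ │ │         │   │ │
│ ┌─┴─╴ ╵ │ │ └─────┬───┘ ┌─┘ │
│↓│       │ │       │     │↱ ↓│
│ └─┬─────┤ ├─┬───┐ └─┐ ┌─┘ ╷ │
│↳ ↓│     │ │ │   │   │ │↱ ↑│↓│
├─╴ │ ╶─┐ ╵ │ ╵ ╷ └─╴ ╵ │ ╶─┤ │
│↓ ↲│   │   │   │       │↑ ↰│↓│
│ ╶─┴─╴ └───┴───┴───────┴─╴ │ │
│↳ → → → → → → → → → → → → ↑│B│
└───────────────────────────┴─┘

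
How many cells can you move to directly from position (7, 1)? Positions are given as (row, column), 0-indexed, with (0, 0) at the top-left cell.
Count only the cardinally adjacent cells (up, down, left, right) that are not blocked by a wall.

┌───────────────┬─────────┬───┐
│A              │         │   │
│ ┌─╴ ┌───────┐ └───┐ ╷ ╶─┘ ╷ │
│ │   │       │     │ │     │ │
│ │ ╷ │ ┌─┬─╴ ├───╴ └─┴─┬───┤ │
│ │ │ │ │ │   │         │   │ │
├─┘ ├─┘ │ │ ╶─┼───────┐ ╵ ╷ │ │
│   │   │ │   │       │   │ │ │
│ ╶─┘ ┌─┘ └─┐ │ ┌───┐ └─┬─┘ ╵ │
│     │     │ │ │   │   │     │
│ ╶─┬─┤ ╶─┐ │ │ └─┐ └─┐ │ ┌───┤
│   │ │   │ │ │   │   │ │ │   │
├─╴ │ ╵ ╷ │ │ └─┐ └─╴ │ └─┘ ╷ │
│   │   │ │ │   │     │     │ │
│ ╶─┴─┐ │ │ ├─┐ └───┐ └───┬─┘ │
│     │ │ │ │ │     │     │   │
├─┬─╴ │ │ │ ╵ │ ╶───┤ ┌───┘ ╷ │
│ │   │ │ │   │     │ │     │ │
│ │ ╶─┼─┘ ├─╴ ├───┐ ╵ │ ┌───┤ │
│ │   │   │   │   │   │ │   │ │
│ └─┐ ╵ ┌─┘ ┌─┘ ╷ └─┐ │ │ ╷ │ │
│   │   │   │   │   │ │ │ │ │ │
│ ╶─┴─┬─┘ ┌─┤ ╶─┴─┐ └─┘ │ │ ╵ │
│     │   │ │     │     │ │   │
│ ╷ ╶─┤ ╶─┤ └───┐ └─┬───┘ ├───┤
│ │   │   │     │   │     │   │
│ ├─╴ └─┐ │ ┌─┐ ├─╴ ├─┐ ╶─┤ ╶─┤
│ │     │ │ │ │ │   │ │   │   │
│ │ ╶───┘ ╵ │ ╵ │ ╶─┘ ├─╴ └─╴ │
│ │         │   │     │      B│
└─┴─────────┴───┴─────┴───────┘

Checking passable neighbors of (7, 1):
Neighbors: (7, 0), (7, 2)
Count: 2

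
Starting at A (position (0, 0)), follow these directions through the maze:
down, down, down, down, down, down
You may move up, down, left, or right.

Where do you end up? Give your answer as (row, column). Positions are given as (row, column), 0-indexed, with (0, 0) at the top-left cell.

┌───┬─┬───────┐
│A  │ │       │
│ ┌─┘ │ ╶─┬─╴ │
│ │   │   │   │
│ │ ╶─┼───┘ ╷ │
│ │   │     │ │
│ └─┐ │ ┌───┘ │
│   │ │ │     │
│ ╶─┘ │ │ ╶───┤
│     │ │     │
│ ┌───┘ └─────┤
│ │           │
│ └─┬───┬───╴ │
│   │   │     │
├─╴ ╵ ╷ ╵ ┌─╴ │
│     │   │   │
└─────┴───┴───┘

Following directions step by step:
Start: (0, 0)
  down: (0, 0) → (1, 0)
  down: (1, 0) → (2, 0)
  down: (2, 0) → (3, 0)
  down: (3, 0) → (4, 0)
  down: (4, 0) → (5, 0)
  down: (5, 0) → (6, 0)
Final position: (6, 0)

Path taken:

┌───┬─┬───────┐
│A  │ │       │
│ ┌─┘ │ ╶─┬─╴ │
│↓│   │   │   │
│ │ ╶─┼───┘ ╷ │
│↓│   │     │ │
│ └─┐ │ ┌───┘ │
│↓  │ │ │     │
│ ╶─┘ │ │ ╶───┤
│↓    │ │     │
│ ┌───┘ └─────┤
│↓│           │
│ └─┬───┬───╴ │
│B  │   │     │
├─╴ ╵ ╷ ╵ ┌─╴ │
│     │   │   │
└─────┴───┴───┘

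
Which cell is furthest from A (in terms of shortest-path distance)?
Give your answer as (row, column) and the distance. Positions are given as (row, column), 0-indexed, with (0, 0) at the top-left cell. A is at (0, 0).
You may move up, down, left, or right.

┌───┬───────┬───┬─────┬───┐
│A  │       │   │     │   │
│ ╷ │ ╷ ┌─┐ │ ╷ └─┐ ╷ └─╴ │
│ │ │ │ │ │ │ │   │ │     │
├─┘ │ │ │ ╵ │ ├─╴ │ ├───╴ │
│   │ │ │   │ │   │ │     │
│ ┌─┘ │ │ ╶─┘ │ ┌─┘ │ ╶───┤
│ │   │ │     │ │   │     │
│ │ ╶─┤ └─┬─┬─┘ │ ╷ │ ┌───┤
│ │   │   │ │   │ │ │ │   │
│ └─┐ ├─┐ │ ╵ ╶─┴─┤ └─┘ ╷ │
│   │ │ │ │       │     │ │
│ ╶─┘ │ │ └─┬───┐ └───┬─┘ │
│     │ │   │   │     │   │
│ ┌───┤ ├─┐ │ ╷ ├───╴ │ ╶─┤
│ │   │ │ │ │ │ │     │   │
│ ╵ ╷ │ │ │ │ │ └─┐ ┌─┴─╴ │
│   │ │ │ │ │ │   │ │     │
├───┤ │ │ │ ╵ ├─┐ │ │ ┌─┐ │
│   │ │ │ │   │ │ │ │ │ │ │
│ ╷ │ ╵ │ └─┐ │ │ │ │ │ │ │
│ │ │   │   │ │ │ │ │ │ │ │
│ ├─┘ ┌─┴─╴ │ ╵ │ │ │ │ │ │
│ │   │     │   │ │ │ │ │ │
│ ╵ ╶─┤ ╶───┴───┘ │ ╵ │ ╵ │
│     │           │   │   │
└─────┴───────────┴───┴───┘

Computing BFS distances from A to all cells:
Furthest cell: (3, 12)
Distance: 83 steps

Path from A to the furthest cell:

┌───┬───────┬───┬─────┬───┐
│A ↓│↱ → → ↓│↱ ↓│  ↱ ↓│   │
│ ╷ │ ╷ ┌─┐ │ ╷ └─┐ ╷ └─╴ │
│ │↓│↑│ │ │↓│↑│↳ ↓│↑│↳ → ↓│
├─┘ │ │ │ ╵ │ ├─╴ │ ├───╴ │
│↓ ↲│↑│ │↓ ↲│↑│↓ ↲│↑│↓ ← ↲│
│ ┌─┘ │ │ ╶─┘ │ ┌─┘ │ ╶───┤
│↓│↱ ↑│ │↳ → ↑│↓│  ↑│↳ → B│
│ │ ╶─┤ └─┬─┬─┘ │ ╷ │ ┌───┤
│↓│↑ ↰│   │ │↓ ↲│ │↑│ │↓ ↰│
│ └─┐ ├─┐ │ ╵ ╶─┴─┤ └─┘ ╷ │
│↓  │↑│ │ │  ↳ → ↓│↑ ← ↲│↑│
│ ╶─┘ │ │ └─┬───┐ └───┬─┘ │
│↳ → ↑│ │   │   │↳ → ↓│↱ ↑│
│ ┌───┤ ├─┐ │ ╷ ├───╴ │ ╶─┤
│ │   │ │ │ │ │ │  ↓ ↲│↑ ↰│
│ ╵ ╷ │ │ │ │ │ └─┐ ┌─┴─╴ │
│   │ │ │ │ │ │   │↓│↱ → ↑│
├───┤ │ │ │ ╵ ├─┐ │ │ ┌─┐ │
│   │ │ │ │   │ │ │↓│↑│ │ │
│ ╷ │ ╵ │ └─┐ │ │ │ │ │ │ │
│ │ │   │   │ │ │ │↓│↑│ │ │
│ ├─┘ ┌─┴─╴ │ ╵ │ │ │ │ │ │
│ │   │     │   │ │↓│↑│ │ │
│ ╵ ╶─┤ ╶───┴───┘ │ ╵ │ ╵ │
│     │           │↳ ↑│   │
└─────┴───────────┴───┴───┘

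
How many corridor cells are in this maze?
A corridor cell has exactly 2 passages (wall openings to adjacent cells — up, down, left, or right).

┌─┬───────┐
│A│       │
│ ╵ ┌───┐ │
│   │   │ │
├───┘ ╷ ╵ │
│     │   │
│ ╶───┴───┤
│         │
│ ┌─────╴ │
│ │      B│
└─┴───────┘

Counting cells with exactly 2 passages:
Total corridor cells: 21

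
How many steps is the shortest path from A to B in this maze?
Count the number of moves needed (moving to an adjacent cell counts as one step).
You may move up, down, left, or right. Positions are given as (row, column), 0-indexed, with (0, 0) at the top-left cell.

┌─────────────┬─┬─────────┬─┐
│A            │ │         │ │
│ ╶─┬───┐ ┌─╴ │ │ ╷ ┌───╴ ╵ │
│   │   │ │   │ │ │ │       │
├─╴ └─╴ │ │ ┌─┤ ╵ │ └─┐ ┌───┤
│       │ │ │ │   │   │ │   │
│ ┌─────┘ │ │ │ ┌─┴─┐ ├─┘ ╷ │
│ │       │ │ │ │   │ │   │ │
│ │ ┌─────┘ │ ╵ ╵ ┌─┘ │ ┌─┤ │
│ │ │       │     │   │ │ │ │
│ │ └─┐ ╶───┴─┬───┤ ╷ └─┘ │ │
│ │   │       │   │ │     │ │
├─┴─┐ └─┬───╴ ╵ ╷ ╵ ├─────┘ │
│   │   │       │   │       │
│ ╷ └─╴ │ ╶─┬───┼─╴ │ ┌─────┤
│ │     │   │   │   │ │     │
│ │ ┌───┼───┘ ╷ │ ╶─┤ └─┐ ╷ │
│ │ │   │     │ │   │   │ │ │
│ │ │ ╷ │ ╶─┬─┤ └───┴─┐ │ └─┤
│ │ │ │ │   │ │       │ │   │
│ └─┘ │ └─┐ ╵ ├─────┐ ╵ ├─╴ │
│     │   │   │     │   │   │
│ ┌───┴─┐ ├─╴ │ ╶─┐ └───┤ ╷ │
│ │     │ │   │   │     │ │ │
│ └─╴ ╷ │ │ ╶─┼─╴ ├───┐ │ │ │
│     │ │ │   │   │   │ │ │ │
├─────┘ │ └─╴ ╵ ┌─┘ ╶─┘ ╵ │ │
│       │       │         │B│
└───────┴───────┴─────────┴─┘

Using BFS to find shortest path:
Start: (0, 0), End: (13, 13)
Path found:
(0,0) → (0,1) → (0,2) → (0,3) → (0,4) → (1,4) → (2,4) → (3,4) → (3,3) → (3,2) → (3,1) → (4,1) → (5,1) → (5,2) → (6,2) → (6,3) → (7,3) → (7,2) → (7,1) → (6,1) → (6,0) → (7,0) → (8,0) → (9,0) → (10,0) → (10,1) → (10,2) → (9,2) → (8,2) → (8,3) → (9,3) → (10,3) → (10,4) → (11,4) → (12,4) → (13,4) → (13,5) → (13,6) → (13,7) → (12,7) → (12,8) → (11,8) → (11,7) → (10,7) → (10,8) → (10,9) → (11,9) → (11,10) → (11,11) → (12,11) → (13,11) → (13,12) → (12,12) → (11,12) → (10,12) → (10,13) → (11,13) → (12,13) → (13,13)
Number of steps: 58

Solution:

┌─────────────┬─┬─────────┬─┐
│A → → → ↓    │ │         │ │
│ ╶─┬───┐ ┌─╴ │ │ ╷ ┌───╴ ╵ │
│   │   │↓│   │ │ │ │       │
├─╴ └─╴ │ │ ┌─┤ ╵ │ └─┐ ┌───┤
│       │↓│ │ │   │   │ │   │
│ ┌─────┘ │ │ │ ┌─┴─┐ ├─┘ ╷ │
│ │↓ ← ← ↲│ │ │ │   │ │   │ │
│ │ ┌─────┘ │ ╵ ╵ ┌─┘ │ ┌─┤ │
│ │↓│       │     │   │ │ │ │
│ │ └─┐ ╶───┴─┬───┤ ╷ └─┘ │ │
│ │↳ ↓│       │   │ │     │ │
├─┴─┐ └─┬───╴ ╵ ╷ ╵ ├─────┘ │
│↓ ↰│↳ ↓│       │   │       │
│ ╷ └─╴ │ ╶─┬───┼─╴ │ ┌─────┤
│↓│↑ ← ↲│   │   │   │ │     │
│ │ ┌───┼───┘ ╷ │ ╶─┤ └─┐ ╷ │
│↓│ │↱ ↓│     │ │   │   │ │ │
│ │ │ ╷ │ ╶─┬─┤ └───┴─┐ │ └─┤
│↓│ │↑│↓│   │ │       │ │   │
│ └─┘ │ └─┐ ╵ ├─────┐ ╵ ├─╴ │
│↳ → ↑│↳ ↓│   │↱ → ↓│   │↱ ↓│
│ ┌───┴─┐ ├─╴ │ ╶─┐ └───┤ ╷ │
│ │     │↓│   │↑ ↰│↳ → ↓│↑│↓│
│ └─╴ ╷ │ │ ╶─┼─╴ ├───┐ │ │ │
│     │ │↓│   │↱ ↑│   │↓│↑│↓│
├─────┘ │ └─╴ ╵ ┌─┘ ╶─┘ ╵ │ │
│       │↳ → → ↑│      ↳ ↑│B│
└───────┴───────┴─────────┴─┘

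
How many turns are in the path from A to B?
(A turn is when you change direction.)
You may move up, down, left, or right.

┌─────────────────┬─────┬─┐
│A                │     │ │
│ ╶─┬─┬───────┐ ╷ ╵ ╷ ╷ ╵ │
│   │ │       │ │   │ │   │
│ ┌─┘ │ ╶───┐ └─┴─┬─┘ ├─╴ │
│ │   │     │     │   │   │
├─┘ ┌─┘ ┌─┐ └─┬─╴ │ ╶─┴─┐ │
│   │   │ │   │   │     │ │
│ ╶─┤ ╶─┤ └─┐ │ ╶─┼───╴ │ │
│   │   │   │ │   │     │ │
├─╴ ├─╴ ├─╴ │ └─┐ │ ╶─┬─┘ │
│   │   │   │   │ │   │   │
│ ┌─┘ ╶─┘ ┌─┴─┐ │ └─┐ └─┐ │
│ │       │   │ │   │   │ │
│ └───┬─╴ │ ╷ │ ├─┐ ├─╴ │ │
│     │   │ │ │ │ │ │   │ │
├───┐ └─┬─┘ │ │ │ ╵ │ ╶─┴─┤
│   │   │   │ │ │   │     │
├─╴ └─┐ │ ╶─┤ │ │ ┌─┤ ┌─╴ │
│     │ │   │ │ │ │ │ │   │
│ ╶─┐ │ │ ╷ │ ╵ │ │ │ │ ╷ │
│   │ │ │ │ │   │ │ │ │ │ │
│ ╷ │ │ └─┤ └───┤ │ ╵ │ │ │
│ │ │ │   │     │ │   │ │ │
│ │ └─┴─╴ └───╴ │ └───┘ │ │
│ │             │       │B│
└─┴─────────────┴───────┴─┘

Directions: right, right, right, right, right, right, right, right, down, right, up, right, down, down, left, down, right, right, down, left, left, down, right, down, right, down, left, down, right, right, down, down, down, down
Number of turns: 19

Solution:

┌─────────────────┬─────┬─┐
│A → → → → → → → ↓│↱ ↓  │ │
│ ╶─┬─┬───────┐ ╷ ╵ ╷ ╷ ╵ │
│   │ │       │ │↳ ↑│↓│   │
│ ┌─┘ │ ╶───┐ └─┴─┬─┘ ├─╴ │
│ │   │     │     │↓ ↲│   │
├─┘ ┌─┘ ┌─┐ └─┬─╴ │ ╶─┴─┐ │
│   │   │ │   │   │↳ → ↓│ │
│ ╶─┤ ╶─┤ └─┐ │ ╶─┼───╴ │ │
│   │   │   │ │   │↓ ← ↲│ │
├─╴ ├─╴ ├─╴ │ └─┐ │ ╶─┬─┘ │
│   │   │   │   │ │↳ ↓│   │
│ ┌─┘ ╶─┘ ┌─┴─┐ │ └─┐ └─┐ │
│ │       │   │ │   │↳ ↓│ │
│ └───┬─╴ │ ╷ │ ├─┐ ├─╴ │ │
│     │   │ │ │ │ │ │↓ ↲│ │
├───┐ └─┬─┘ │ │ │ ╵ │ ╶─┴─┤
│   │   │   │ │ │   │↳ → ↓│
├─╴ └─┐ │ ╶─┤ │ │ ┌─┤ ┌─╴ │
│     │ │   │ │ │ │ │ │  ↓│
│ ╶─┐ │ │ ╷ │ ╵ │ │ │ │ ╷ │
│   │ │ │ │ │   │ │ │ │ │↓│
│ ╷ │ │ └─┤ └───┤ │ ╵ │ │ │
│ │ │ │   │     │ │   │ │↓│
│ │ └─┴─╴ └───╴ │ └───┘ │ │
│ │             │       │B│
└─┴─────────────┴───────┴─┘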